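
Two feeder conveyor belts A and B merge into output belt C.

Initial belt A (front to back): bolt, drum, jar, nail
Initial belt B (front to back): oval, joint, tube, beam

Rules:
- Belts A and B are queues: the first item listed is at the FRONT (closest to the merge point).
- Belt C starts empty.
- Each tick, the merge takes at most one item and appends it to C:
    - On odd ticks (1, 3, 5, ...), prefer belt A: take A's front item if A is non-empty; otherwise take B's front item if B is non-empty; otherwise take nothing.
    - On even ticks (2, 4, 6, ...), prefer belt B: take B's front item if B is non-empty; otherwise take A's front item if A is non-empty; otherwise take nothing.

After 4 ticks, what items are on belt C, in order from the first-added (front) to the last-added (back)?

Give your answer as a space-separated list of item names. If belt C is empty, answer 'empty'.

Tick 1: prefer A, take bolt from A; A=[drum,jar,nail] B=[oval,joint,tube,beam] C=[bolt]
Tick 2: prefer B, take oval from B; A=[drum,jar,nail] B=[joint,tube,beam] C=[bolt,oval]
Tick 3: prefer A, take drum from A; A=[jar,nail] B=[joint,tube,beam] C=[bolt,oval,drum]
Tick 4: prefer B, take joint from B; A=[jar,nail] B=[tube,beam] C=[bolt,oval,drum,joint]

Answer: bolt oval drum joint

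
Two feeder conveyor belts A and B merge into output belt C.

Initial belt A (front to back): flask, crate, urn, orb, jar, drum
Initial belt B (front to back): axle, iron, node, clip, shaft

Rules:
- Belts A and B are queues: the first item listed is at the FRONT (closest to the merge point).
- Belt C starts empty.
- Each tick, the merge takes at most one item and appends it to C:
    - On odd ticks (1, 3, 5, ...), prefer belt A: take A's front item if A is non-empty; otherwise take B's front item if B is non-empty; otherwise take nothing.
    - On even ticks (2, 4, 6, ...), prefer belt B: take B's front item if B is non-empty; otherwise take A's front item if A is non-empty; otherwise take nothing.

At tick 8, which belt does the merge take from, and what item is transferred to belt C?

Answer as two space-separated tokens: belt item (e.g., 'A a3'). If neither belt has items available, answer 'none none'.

Tick 1: prefer A, take flask from A; A=[crate,urn,orb,jar,drum] B=[axle,iron,node,clip,shaft] C=[flask]
Tick 2: prefer B, take axle from B; A=[crate,urn,orb,jar,drum] B=[iron,node,clip,shaft] C=[flask,axle]
Tick 3: prefer A, take crate from A; A=[urn,orb,jar,drum] B=[iron,node,clip,shaft] C=[flask,axle,crate]
Tick 4: prefer B, take iron from B; A=[urn,orb,jar,drum] B=[node,clip,shaft] C=[flask,axle,crate,iron]
Tick 5: prefer A, take urn from A; A=[orb,jar,drum] B=[node,clip,shaft] C=[flask,axle,crate,iron,urn]
Tick 6: prefer B, take node from B; A=[orb,jar,drum] B=[clip,shaft] C=[flask,axle,crate,iron,urn,node]
Tick 7: prefer A, take orb from A; A=[jar,drum] B=[clip,shaft] C=[flask,axle,crate,iron,urn,node,orb]
Tick 8: prefer B, take clip from B; A=[jar,drum] B=[shaft] C=[flask,axle,crate,iron,urn,node,orb,clip]

Answer: B clip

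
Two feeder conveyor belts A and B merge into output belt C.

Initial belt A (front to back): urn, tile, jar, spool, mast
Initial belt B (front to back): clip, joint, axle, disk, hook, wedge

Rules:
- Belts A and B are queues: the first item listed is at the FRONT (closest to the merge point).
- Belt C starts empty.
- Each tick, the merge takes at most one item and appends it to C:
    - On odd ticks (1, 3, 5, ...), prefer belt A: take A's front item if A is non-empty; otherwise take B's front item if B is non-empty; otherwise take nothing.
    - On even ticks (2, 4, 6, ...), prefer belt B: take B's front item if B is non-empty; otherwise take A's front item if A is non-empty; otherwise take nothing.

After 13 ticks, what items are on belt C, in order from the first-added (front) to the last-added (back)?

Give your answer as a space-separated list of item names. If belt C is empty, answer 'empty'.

Tick 1: prefer A, take urn from A; A=[tile,jar,spool,mast] B=[clip,joint,axle,disk,hook,wedge] C=[urn]
Tick 2: prefer B, take clip from B; A=[tile,jar,spool,mast] B=[joint,axle,disk,hook,wedge] C=[urn,clip]
Tick 3: prefer A, take tile from A; A=[jar,spool,mast] B=[joint,axle,disk,hook,wedge] C=[urn,clip,tile]
Tick 4: prefer B, take joint from B; A=[jar,spool,mast] B=[axle,disk,hook,wedge] C=[urn,clip,tile,joint]
Tick 5: prefer A, take jar from A; A=[spool,mast] B=[axle,disk,hook,wedge] C=[urn,clip,tile,joint,jar]
Tick 6: prefer B, take axle from B; A=[spool,mast] B=[disk,hook,wedge] C=[urn,clip,tile,joint,jar,axle]
Tick 7: prefer A, take spool from A; A=[mast] B=[disk,hook,wedge] C=[urn,clip,tile,joint,jar,axle,spool]
Tick 8: prefer B, take disk from B; A=[mast] B=[hook,wedge] C=[urn,clip,tile,joint,jar,axle,spool,disk]
Tick 9: prefer A, take mast from A; A=[-] B=[hook,wedge] C=[urn,clip,tile,joint,jar,axle,spool,disk,mast]
Tick 10: prefer B, take hook from B; A=[-] B=[wedge] C=[urn,clip,tile,joint,jar,axle,spool,disk,mast,hook]
Tick 11: prefer A, take wedge from B; A=[-] B=[-] C=[urn,clip,tile,joint,jar,axle,spool,disk,mast,hook,wedge]
Tick 12: prefer B, both empty, nothing taken; A=[-] B=[-] C=[urn,clip,tile,joint,jar,axle,spool,disk,mast,hook,wedge]
Tick 13: prefer A, both empty, nothing taken; A=[-] B=[-] C=[urn,clip,tile,joint,jar,axle,spool,disk,mast,hook,wedge]

Answer: urn clip tile joint jar axle spool disk mast hook wedge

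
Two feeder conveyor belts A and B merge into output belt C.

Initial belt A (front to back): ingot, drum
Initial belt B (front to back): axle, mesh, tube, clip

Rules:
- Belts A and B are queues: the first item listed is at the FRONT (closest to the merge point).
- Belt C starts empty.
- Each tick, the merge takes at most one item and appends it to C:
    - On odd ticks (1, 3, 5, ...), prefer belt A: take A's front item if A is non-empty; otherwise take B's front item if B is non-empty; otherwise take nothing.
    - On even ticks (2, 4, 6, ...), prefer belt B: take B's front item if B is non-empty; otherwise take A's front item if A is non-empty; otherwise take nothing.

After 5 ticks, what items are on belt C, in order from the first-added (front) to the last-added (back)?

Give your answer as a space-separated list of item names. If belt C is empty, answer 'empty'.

Answer: ingot axle drum mesh tube

Derivation:
Tick 1: prefer A, take ingot from A; A=[drum] B=[axle,mesh,tube,clip] C=[ingot]
Tick 2: prefer B, take axle from B; A=[drum] B=[mesh,tube,clip] C=[ingot,axle]
Tick 3: prefer A, take drum from A; A=[-] B=[mesh,tube,clip] C=[ingot,axle,drum]
Tick 4: prefer B, take mesh from B; A=[-] B=[tube,clip] C=[ingot,axle,drum,mesh]
Tick 5: prefer A, take tube from B; A=[-] B=[clip] C=[ingot,axle,drum,mesh,tube]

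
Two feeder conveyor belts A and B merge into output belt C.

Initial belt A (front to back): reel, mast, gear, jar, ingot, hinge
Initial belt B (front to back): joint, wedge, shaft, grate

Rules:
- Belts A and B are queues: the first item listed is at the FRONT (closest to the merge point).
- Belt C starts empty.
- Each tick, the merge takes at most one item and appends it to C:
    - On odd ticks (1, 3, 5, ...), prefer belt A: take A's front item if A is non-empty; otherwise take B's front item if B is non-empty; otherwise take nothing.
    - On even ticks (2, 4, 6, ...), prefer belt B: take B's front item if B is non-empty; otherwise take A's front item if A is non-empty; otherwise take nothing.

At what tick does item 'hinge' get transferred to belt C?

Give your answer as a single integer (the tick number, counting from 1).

Answer: 10

Derivation:
Tick 1: prefer A, take reel from A; A=[mast,gear,jar,ingot,hinge] B=[joint,wedge,shaft,grate] C=[reel]
Tick 2: prefer B, take joint from B; A=[mast,gear,jar,ingot,hinge] B=[wedge,shaft,grate] C=[reel,joint]
Tick 3: prefer A, take mast from A; A=[gear,jar,ingot,hinge] B=[wedge,shaft,grate] C=[reel,joint,mast]
Tick 4: prefer B, take wedge from B; A=[gear,jar,ingot,hinge] B=[shaft,grate] C=[reel,joint,mast,wedge]
Tick 5: prefer A, take gear from A; A=[jar,ingot,hinge] B=[shaft,grate] C=[reel,joint,mast,wedge,gear]
Tick 6: prefer B, take shaft from B; A=[jar,ingot,hinge] B=[grate] C=[reel,joint,mast,wedge,gear,shaft]
Tick 7: prefer A, take jar from A; A=[ingot,hinge] B=[grate] C=[reel,joint,mast,wedge,gear,shaft,jar]
Tick 8: prefer B, take grate from B; A=[ingot,hinge] B=[-] C=[reel,joint,mast,wedge,gear,shaft,jar,grate]
Tick 9: prefer A, take ingot from A; A=[hinge] B=[-] C=[reel,joint,mast,wedge,gear,shaft,jar,grate,ingot]
Tick 10: prefer B, take hinge from A; A=[-] B=[-] C=[reel,joint,mast,wedge,gear,shaft,jar,grate,ingot,hinge]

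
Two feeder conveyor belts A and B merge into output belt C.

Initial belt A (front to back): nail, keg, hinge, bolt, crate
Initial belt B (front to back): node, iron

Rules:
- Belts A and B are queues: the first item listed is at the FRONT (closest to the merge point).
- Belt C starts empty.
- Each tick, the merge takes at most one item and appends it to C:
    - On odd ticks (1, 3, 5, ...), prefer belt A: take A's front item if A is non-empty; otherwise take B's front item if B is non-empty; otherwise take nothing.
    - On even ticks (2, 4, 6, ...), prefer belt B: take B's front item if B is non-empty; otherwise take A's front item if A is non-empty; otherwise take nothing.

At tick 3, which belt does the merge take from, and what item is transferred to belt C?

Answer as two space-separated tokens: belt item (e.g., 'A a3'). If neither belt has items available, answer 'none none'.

Answer: A keg

Derivation:
Tick 1: prefer A, take nail from A; A=[keg,hinge,bolt,crate] B=[node,iron] C=[nail]
Tick 2: prefer B, take node from B; A=[keg,hinge,bolt,crate] B=[iron] C=[nail,node]
Tick 3: prefer A, take keg from A; A=[hinge,bolt,crate] B=[iron] C=[nail,node,keg]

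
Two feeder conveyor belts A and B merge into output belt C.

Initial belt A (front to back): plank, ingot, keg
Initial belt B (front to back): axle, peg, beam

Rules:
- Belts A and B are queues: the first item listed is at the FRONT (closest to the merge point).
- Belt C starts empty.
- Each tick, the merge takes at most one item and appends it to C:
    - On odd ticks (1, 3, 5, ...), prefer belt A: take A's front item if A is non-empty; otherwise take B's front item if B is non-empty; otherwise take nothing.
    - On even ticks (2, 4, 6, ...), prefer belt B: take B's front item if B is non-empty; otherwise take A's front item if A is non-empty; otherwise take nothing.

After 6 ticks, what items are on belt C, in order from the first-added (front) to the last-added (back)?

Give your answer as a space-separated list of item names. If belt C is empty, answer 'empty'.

Tick 1: prefer A, take plank from A; A=[ingot,keg] B=[axle,peg,beam] C=[plank]
Tick 2: prefer B, take axle from B; A=[ingot,keg] B=[peg,beam] C=[plank,axle]
Tick 3: prefer A, take ingot from A; A=[keg] B=[peg,beam] C=[plank,axle,ingot]
Tick 4: prefer B, take peg from B; A=[keg] B=[beam] C=[plank,axle,ingot,peg]
Tick 5: prefer A, take keg from A; A=[-] B=[beam] C=[plank,axle,ingot,peg,keg]
Tick 6: prefer B, take beam from B; A=[-] B=[-] C=[plank,axle,ingot,peg,keg,beam]

Answer: plank axle ingot peg keg beam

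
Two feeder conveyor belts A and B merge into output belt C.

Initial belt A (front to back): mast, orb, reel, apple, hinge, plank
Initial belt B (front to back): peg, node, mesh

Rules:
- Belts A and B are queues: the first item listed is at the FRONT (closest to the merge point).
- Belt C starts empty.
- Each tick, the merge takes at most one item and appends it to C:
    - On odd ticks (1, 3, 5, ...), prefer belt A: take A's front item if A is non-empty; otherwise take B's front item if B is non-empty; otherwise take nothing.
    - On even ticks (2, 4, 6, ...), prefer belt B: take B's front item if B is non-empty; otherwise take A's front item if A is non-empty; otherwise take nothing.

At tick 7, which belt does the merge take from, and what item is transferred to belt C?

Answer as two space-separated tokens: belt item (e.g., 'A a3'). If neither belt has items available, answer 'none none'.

Tick 1: prefer A, take mast from A; A=[orb,reel,apple,hinge,plank] B=[peg,node,mesh] C=[mast]
Tick 2: prefer B, take peg from B; A=[orb,reel,apple,hinge,plank] B=[node,mesh] C=[mast,peg]
Tick 3: prefer A, take orb from A; A=[reel,apple,hinge,plank] B=[node,mesh] C=[mast,peg,orb]
Tick 4: prefer B, take node from B; A=[reel,apple,hinge,plank] B=[mesh] C=[mast,peg,orb,node]
Tick 5: prefer A, take reel from A; A=[apple,hinge,plank] B=[mesh] C=[mast,peg,orb,node,reel]
Tick 6: prefer B, take mesh from B; A=[apple,hinge,plank] B=[-] C=[mast,peg,orb,node,reel,mesh]
Tick 7: prefer A, take apple from A; A=[hinge,plank] B=[-] C=[mast,peg,orb,node,reel,mesh,apple]

Answer: A apple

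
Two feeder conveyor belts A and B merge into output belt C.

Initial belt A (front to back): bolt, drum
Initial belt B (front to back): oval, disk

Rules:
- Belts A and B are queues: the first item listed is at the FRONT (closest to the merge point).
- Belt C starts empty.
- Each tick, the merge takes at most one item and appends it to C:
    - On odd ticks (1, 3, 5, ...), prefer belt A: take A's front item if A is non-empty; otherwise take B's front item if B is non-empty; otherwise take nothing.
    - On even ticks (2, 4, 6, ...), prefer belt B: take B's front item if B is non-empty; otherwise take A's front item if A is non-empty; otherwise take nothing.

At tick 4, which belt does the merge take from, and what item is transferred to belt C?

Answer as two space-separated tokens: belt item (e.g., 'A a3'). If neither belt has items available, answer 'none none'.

Answer: B disk

Derivation:
Tick 1: prefer A, take bolt from A; A=[drum] B=[oval,disk] C=[bolt]
Tick 2: prefer B, take oval from B; A=[drum] B=[disk] C=[bolt,oval]
Tick 3: prefer A, take drum from A; A=[-] B=[disk] C=[bolt,oval,drum]
Tick 4: prefer B, take disk from B; A=[-] B=[-] C=[bolt,oval,drum,disk]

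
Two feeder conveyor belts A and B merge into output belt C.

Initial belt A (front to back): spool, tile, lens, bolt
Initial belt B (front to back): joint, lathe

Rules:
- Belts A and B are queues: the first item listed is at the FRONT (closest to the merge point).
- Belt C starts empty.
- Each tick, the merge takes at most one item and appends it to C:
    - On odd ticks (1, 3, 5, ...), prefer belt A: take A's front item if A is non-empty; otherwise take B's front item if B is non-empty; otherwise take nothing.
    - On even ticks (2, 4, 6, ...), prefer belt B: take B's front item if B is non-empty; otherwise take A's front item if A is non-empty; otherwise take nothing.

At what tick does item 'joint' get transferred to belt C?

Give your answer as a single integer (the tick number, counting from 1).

Answer: 2

Derivation:
Tick 1: prefer A, take spool from A; A=[tile,lens,bolt] B=[joint,lathe] C=[spool]
Tick 2: prefer B, take joint from B; A=[tile,lens,bolt] B=[lathe] C=[spool,joint]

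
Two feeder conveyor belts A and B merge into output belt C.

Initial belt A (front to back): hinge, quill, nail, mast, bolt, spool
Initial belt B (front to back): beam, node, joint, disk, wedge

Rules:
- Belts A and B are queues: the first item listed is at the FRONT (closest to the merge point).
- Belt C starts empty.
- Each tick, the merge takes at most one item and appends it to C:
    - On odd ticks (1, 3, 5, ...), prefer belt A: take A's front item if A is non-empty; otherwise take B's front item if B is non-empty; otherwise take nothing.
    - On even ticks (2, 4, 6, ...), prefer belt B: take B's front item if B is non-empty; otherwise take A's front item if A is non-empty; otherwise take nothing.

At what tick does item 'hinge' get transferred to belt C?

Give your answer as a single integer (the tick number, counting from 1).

Tick 1: prefer A, take hinge from A; A=[quill,nail,mast,bolt,spool] B=[beam,node,joint,disk,wedge] C=[hinge]

Answer: 1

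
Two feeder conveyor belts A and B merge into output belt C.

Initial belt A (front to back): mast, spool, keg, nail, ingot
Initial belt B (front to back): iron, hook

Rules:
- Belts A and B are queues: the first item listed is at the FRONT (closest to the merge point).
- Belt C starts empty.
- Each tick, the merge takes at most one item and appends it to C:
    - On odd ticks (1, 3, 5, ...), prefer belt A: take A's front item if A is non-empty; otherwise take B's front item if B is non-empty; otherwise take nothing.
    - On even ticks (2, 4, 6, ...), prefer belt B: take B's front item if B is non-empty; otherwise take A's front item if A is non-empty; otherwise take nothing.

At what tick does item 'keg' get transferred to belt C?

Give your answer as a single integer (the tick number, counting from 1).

Tick 1: prefer A, take mast from A; A=[spool,keg,nail,ingot] B=[iron,hook] C=[mast]
Tick 2: prefer B, take iron from B; A=[spool,keg,nail,ingot] B=[hook] C=[mast,iron]
Tick 3: prefer A, take spool from A; A=[keg,nail,ingot] B=[hook] C=[mast,iron,spool]
Tick 4: prefer B, take hook from B; A=[keg,nail,ingot] B=[-] C=[mast,iron,spool,hook]
Tick 5: prefer A, take keg from A; A=[nail,ingot] B=[-] C=[mast,iron,spool,hook,keg]

Answer: 5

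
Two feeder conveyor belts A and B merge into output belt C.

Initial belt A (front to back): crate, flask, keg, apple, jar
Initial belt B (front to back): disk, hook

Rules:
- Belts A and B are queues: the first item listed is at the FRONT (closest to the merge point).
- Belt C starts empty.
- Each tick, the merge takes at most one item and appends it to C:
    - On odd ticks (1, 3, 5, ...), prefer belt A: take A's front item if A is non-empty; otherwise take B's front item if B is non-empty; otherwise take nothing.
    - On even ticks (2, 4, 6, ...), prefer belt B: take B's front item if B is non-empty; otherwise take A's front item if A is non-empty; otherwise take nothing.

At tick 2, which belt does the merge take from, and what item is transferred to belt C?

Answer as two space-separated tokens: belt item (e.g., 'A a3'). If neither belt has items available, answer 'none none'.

Answer: B disk

Derivation:
Tick 1: prefer A, take crate from A; A=[flask,keg,apple,jar] B=[disk,hook] C=[crate]
Tick 2: prefer B, take disk from B; A=[flask,keg,apple,jar] B=[hook] C=[crate,disk]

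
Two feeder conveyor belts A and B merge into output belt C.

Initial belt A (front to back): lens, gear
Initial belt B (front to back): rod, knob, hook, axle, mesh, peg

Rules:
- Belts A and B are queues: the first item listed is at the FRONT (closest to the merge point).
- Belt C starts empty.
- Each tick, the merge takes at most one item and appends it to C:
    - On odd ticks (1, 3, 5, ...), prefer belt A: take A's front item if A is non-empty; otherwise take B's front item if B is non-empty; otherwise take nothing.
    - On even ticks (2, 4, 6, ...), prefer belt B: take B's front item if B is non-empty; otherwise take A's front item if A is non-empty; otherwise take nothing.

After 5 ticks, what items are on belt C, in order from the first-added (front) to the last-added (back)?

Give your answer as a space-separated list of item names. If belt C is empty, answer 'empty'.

Tick 1: prefer A, take lens from A; A=[gear] B=[rod,knob,hook,axle,mesh,peg] C=[lens]
Tick 2: prefer B, take rod from B; A=[gear] B=[knob,hook,axle,mesh,peg] C=[lens,rod]
Tick 3: prefer A, take gear from A; A=[-] B=[knob,hook,axle,mesh,peg] C=[lens,rod,gear]
Tick 4: prefer B, take knob from B; A=[-] B=[hook,axle,mesh,peg] C=[lens,rod,gear,knob]
Tick 5: prefer A, take hook from B; A=[-] B=[axle,mesh,peg] C=[lens,rod,gear,knob,hook]

Answer: lens rod gear knob hook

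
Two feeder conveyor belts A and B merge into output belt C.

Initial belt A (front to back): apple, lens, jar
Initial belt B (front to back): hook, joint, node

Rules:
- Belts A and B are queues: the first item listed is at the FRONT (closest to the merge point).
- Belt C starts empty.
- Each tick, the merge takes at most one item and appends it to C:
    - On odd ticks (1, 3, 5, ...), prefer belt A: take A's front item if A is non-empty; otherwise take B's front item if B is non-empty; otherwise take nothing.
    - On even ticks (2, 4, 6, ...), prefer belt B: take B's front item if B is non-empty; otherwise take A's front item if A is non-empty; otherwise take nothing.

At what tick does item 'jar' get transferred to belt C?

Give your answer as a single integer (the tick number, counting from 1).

Answer: 5

Derivation:
Tick 1: prefer A, take apple from A; A=[lens,jar] B=[hook,joint,node] C=[apple]
Tick 2: prefer B, take hook from B; A=[lens,jar] B=[joint,node] C=[apple,hook]
Tick 3: prefer A, take lens from A; A=[jar] B=[joint,node] C=[apple,hook,lens]
Tick 4: prefer B, take joint from B; A=[jar] B=[node] C=[apple,hook,lens,joint]
Tick 5: prefer A, take jar from A; A=[-] B=[node] C=[apple,hook,lens,joint,jar]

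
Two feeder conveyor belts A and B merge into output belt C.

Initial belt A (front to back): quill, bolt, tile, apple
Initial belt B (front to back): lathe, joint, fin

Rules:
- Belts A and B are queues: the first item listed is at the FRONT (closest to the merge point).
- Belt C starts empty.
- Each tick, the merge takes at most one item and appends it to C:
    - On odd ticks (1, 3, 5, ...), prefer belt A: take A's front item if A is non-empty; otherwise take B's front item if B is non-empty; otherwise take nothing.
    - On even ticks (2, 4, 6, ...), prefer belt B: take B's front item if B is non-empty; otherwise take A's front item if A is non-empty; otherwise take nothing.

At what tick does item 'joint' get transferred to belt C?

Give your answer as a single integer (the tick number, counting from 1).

Answer: 4

Derivation:
Tick 1: prefer A, take quill from A; A=[bolt,tile,apple] B=[lathe,joint,fin] C=[quill]
Tick 2: prefer B, take lathe from B; A=[bolt,tile,apple] B=[joint,fin] C=[quill,lathe]
Tick 3: prefer A, take bolt from A; A=[tile,apple] B=[joint,fin] C=[quill,lathe,bolt]
Tick 4: prefer B, take joint from B; A=[tile,apple] B=[fin] C=[quill,lathe,bolt,joint]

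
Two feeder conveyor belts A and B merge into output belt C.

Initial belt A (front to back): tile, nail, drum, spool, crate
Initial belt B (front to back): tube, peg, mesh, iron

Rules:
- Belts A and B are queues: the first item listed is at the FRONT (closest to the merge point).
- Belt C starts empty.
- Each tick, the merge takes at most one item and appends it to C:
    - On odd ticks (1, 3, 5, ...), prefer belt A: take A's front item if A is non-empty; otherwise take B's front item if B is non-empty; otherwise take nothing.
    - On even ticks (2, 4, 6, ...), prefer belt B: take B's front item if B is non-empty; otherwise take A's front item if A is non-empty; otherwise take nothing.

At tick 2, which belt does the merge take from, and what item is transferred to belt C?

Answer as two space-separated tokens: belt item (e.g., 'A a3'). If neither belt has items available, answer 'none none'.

Answer: B tube

Derivation:
Tick 1: prefer A, take tile from A; A=[nail,drum,spool,crate] B=[tube,peg,mesh,iron] C=[tile]
Tick 2: prefer B, take tube from B; A=[nail,drum,spool,crate] B=[peg,mesh,iron] C=[tile,tube]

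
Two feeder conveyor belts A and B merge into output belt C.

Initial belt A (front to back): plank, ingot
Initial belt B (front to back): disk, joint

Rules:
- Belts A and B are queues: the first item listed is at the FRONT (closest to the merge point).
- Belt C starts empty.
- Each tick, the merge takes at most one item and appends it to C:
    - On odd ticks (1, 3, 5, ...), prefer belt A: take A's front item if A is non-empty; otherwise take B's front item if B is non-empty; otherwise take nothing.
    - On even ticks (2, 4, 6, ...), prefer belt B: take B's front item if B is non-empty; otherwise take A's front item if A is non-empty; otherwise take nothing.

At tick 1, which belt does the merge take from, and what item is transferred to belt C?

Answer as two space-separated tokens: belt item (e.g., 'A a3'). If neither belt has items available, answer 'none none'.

Answer: A plank

Derivation:
Tick 1: prefer A, take plank from A; A=[ingot] B=[disk,joint] C=[plank]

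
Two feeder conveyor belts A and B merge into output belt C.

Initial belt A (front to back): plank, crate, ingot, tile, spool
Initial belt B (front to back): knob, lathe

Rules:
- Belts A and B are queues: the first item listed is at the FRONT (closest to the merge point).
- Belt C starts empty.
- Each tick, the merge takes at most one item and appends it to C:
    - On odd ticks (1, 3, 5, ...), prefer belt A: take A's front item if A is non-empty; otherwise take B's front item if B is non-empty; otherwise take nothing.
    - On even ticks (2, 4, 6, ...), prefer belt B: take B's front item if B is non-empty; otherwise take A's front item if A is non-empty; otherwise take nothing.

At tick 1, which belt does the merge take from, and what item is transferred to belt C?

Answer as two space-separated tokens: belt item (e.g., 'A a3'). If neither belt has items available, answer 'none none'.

Answer: A plank

Derivation:
Tick 1: prefer A, take plank from A; A=[crate,ingot,tile,spool] B=[knob,lathe] C=[plank]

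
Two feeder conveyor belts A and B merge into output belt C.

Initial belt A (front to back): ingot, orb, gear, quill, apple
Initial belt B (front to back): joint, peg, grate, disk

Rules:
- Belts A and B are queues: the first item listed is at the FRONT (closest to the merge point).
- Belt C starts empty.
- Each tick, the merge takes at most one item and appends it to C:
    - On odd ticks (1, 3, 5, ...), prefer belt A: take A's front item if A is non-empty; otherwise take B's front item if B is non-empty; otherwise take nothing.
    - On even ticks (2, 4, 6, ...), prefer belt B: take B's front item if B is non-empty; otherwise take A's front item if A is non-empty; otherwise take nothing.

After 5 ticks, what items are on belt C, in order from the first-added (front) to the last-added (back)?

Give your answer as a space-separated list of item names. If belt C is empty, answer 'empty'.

Tick 1: prefer A, take ingot from A; A=[orb,gear,quill,apple] B=[joint,peg,grate,disk] C=[ingot]
Tick 2: prefer B, take joint from B; A=[orb,gear,quill,apple] B=[peg,grate,disk] C=[ingot,joint]
Tick 3: prefer A, take orb from A; A=[gear,quill,apple] B=[peg,grate,disk] C=[ingot,joint,orb]
Tick 4: prefer B, take peg from B; A=[gear,quill,apple] B=[grate,disk] C=[ingot,joint,orb,peg]
Tick 5: prefer A, take gear from A; A=[quill,apple] B=[grate,disk] C=[ingot,joint,orb,peg,gear]

Answer: ingot joint orb peg gear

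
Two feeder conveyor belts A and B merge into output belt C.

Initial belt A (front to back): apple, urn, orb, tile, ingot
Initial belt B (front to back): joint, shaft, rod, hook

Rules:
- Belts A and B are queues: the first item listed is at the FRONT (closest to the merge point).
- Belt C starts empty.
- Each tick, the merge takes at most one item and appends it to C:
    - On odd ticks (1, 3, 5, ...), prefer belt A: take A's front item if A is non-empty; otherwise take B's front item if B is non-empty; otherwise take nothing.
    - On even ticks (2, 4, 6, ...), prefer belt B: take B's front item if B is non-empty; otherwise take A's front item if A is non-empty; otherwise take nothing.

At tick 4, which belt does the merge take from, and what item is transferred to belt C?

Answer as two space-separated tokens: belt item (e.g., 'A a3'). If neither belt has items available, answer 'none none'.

Answer: B shaft

Derivation:
Tick 1: prefer A, take apple from A; A=[urn,orb,tile,ingot] B=[joint,shaft,rod,hook] C=[apple]
Tick 2: prefer B, take joint from B; A=[urn,orb,tile,ingot] B=[shaft,rod,hook] C=[apple,joint]
Tick 3: prefer A, take urn from A; A=[orb,tile,ingot] B=[shaft,rod,hook] C=[apple,joint,urn]
Tick 4: prefer B, take shaft from B; A=[orb,tile,ingot] B=[rod,hook] C=[apple,joint,urn,shaft]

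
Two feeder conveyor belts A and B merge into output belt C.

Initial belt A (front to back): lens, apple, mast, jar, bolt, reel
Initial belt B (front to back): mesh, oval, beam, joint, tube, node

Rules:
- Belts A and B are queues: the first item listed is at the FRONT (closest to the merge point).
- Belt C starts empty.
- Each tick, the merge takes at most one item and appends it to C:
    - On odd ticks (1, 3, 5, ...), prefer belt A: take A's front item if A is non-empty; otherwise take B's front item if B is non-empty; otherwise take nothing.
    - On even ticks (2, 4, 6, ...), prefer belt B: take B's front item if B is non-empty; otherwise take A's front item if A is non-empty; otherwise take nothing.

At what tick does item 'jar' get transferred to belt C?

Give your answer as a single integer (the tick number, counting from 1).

Answer: 7

Derivation:
Tick 1: prefer A, take lens from A; A=[apple,mast,jar,bolt,reel] B=[mesh,oval,beam,joint,tube,node] C=[lens]
Tick 2: prefer B, take mesh from B; A=[apple,mast,jar,bolt,reel] B=[oval,beam,joint,tube,node] C=[lens,mesh]
Tick 3: prefer A, take apple from A; A=[mast,jar,bolt,reel] B=[oval,beam,joint,tube,node] C=[lens,mesh,apple]
Tick 4: prefer B, take oval from B; A=[mast,jar,bolt,reel] B=[beam,joint,tube,node] C=[lens,mesh,apple,oval]
Tick 5: prefer A, take mast from A; A=[jar,bolt,reel] B=[beam,joint,tube,node] C=[lens,mesh,apple,oval,mast]
Tick 6: prefer B, take beam from B; A=[jar,bolt,reel] B=[joint,tube,node] C=[lens,mesh,apple,oval,mast,beam]
Tick 7: prefer A, take jar from A; A=[bolt,reel] B=[joint,tube,node] C=[lens,mesh,apple,oval,mast,beam,jar]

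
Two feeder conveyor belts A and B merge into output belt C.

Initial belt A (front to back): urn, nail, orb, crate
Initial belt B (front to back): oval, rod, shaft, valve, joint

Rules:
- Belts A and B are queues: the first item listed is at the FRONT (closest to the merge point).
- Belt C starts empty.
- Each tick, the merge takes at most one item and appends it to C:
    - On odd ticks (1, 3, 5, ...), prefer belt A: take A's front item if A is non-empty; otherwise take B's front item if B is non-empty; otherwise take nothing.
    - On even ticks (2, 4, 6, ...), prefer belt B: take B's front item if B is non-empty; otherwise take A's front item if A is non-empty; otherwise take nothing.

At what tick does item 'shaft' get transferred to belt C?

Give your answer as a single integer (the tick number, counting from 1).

Tick 1: prefer A, take urn from A; A=[nail,orb,crate] B=[oval,rod,shaft,valve,joint] C=[urn]
Tick 2: prefer B, take oval from B; A=[nail,orb,crate] B=[rod,shaft,valve,joint] C=[urn,oval]
Tick 3: prefer A, take nail from A; A=[orb,crate] B=[rod,shaft,valve,joint] C=[urn,oval,nail]
Tick 4: prefer B, take rod from B; A=[orb,crate] B=[shaft,valve,joint] C=[urn,oval,nail,rod]
Tick 5: prefer A, take orb from A; A=[crate] B=[shaft,valve,joint] C=[urn,oval,nail,rod,orb]
Tick 6: prefer B, take shaft from B; A=[crate] B=[valve,joint] C=[urn,oval,nail,rod,orb,shaft]

Answer: 6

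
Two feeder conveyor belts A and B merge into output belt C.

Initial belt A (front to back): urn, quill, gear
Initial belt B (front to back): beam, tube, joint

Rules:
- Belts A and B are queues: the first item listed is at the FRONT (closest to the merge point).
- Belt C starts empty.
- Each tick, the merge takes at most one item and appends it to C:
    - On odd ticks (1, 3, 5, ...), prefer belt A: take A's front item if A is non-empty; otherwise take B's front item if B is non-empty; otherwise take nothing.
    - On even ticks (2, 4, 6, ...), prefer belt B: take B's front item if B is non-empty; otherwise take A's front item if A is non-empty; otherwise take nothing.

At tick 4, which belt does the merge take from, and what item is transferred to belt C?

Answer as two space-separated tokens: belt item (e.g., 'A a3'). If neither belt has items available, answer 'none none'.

Answer: B tube

Derivation:
Tick 1: prefer A, take urn from A; A=[quill,gear] B=[beam,tube,joint] C=[urn]
Tick 2: prefer B, take beam from B; A=[quill,gear] B=[tube,joint] C=[urn,beam]
Tick 3: prefer A, take quill from A; A=[gear] B=[tube,joint] C=[urn,beam,quill]
Tick 4: prefer B, take tube from B; A=[gear] B=[joint] C=[urn,beam,quill,tube]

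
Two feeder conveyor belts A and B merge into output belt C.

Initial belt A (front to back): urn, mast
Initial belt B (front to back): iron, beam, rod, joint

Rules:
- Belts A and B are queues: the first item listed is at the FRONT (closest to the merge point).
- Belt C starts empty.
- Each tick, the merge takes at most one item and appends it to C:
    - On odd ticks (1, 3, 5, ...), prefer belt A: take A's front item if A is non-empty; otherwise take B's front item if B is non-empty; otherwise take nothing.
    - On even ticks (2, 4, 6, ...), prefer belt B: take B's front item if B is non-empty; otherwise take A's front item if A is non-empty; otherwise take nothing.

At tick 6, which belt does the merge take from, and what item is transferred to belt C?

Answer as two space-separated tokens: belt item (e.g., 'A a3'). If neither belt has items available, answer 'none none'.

Answer: B joint

Derivation:
Tick 1: prefer A, take urn from A; A=[mast] B=[iron,beam,rod,joint] C=[urn]
Tick 2: prefer B, take iron from B; A=[mast] B=[beam,rod,joint] C=[urn,iron]
Tick 3: prefer A, take mast from A; A=[-] B=[beam,rod,joint] C=[urn,iron,mast]
Tick 4: prefer B, take beam from B; A=[-] B=[rod,joint] C=[urn,iron,mast,beam]
Tick 5: prefer A, take rod from B; A=[-] B=[joint] C=[urn,iron,mast,beam,rod]
Tick 6: prefer B, take joint from B; A=[-] B=[-] C=[urn,iron,mast,beam,rod,joint]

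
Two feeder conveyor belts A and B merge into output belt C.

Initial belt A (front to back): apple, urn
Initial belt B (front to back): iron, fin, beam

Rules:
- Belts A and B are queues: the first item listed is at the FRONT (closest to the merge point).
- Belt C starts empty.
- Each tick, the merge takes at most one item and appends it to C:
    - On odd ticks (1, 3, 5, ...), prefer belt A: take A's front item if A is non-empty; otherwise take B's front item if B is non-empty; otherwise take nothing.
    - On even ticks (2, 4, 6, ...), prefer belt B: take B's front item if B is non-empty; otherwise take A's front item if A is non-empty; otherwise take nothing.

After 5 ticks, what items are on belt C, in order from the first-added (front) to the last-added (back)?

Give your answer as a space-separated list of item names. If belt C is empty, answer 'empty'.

Answer: apple iron urn fin beam

Derivation:
Tick 1: prefer A, take apple from A; A=[urn] B=[iron,fin,beam] C=[apple]
Tick 2: prefer B, take iron from B; A=[urn] B=[fin,beam] C=[apple,iron]
Tick 3: prefer A, take urn from A; A=[-] B=[fin,beam] C=[apple,iron,urn]
Tick 4: prefer B, take fin from B; A=[-] B=[beam] C=[apple,iron,urn,fin]
Tick 5: prefer A, take beam from B; A=[-] B=[-] C=[apple,iron,urn,fin,beam]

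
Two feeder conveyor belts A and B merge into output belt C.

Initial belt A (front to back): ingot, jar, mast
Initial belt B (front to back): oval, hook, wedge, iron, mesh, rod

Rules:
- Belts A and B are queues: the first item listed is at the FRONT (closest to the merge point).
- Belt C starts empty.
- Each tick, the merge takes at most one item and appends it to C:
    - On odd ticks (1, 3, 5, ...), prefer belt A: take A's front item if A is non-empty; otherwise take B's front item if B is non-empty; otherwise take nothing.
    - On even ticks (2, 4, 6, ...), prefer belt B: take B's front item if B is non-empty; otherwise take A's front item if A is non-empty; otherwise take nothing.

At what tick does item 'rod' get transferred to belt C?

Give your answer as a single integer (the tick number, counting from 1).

Answer: 9

Derivation:
Tick 1: prefer A, take ingot from A; A=[jar,mast] B=[oval,hook,wedge,iron,mesh,rod] C=[ingot]
Tick 2: prefer B, take oval from B; A=[jar,mast] B=[hook,wedge,iron,mesh,rod] C=[ingot,oval]
Tick 3: prefer A, take jar from A; A=[mast] B=[hook,wedge,iron,mesh,rod] C=[ingot,oval,jar]
Tick 4: prefer B, take hook from B; A=[mast] B=[wedge,iron,mesh,rod] C=[ingot,oval,jar,hook]
Tick 5: prefer A, take mast from A; A=[-] B=[wedge,iron,mesh,rod] C=[ingot,oval,jar,hook,mast]
Tick 6: prefer B, take wedge from B; A=[-] B=[iron,mesh,rod] C=[ingot,oval,jar,hook,mast,wedge]
Tick 7: prefer A, take iron from B; A=[-] B=[mesh,rod] C=[ingot,oval,jar,hook,mast,wedge,iron]
Tick 8: prefer B, take mesh from B; A=[-] B=[rod] C=[ingot,oval,jar,hook,mast,wedge,iron,mesh]
Tick 9: prefer A, take rod from B; A=[-] B=[-] C=[ingot,oval,jar,hook,mast,wedge,iron,mesh,rod]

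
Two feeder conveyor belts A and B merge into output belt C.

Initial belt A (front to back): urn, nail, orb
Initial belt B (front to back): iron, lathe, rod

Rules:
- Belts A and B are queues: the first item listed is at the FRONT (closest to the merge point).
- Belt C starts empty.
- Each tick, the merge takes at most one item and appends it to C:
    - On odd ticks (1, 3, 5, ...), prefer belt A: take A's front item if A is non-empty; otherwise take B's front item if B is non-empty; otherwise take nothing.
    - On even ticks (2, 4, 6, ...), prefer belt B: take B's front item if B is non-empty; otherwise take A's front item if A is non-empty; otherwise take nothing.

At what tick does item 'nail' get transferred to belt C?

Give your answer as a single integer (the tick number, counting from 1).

Answer: 3

Derivation:
Tick 1: prefer A, take urn from A; A=[nail,orb] B=[iron,lathe,rod] C=[urn]
Tick 2: prefer B, take iron from B; A=[nail,orb] B=[lathe,rod] C=[urn,iron]
Tick 3: prefer A, take nail from A; A=[orb] B=[lathe,rod] C=[urn,iron,nail]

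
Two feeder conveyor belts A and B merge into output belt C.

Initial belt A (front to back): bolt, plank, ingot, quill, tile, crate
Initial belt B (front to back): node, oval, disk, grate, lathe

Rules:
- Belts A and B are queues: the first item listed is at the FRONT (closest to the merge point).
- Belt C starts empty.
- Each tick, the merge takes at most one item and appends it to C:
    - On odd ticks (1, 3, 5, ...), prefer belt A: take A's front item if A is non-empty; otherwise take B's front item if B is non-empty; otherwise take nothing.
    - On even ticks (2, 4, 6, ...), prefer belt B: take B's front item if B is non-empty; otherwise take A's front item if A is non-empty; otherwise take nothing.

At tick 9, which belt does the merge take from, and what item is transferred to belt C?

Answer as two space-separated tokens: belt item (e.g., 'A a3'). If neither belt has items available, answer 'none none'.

Tick 1: prefer A, take bolt from A; A=[plank,ingot,quill,tile,crate] B=[node,oval,disk,grate,lathe] C=[bolt]
Tick 2: prefer B, take node from B; A=[plank,ingot,quill,tile,crate] B=[oval,disk,grate,lathe] C=[bolt,node]
Tick 3: prefer A, take plank from A; A=[ingot,quill,tile,crate] B=[oval,disk,grate,lathe] C=[bolt,node,plank]
Tick 4: prefer B, take oval from B; A=[ingot,quill,tile,crate] B=[disk,grate,lathe] C=[bolt,node,plank,oval]
Tick 5: prefer A, take ingot from A; A=[quill,tile,crate] B=[disk,grate,lathe] C=[bolt,node,plank,oval,ingot]
Tick 6: prefer B, take disk from B; A=[quill,tile,crate] B=[grate,lathe] C=[bolt,node,plank,oval,ingot,disk]
Tick 7: prefer A, take quill from A; A=[tile,crate] B=[grate,lathe] C=[bolt,node,plank,oval,ingot,disk,quill]
Tick 8: prefer B, take grate from B; A=[tile,crate] B=[lathe] C=[bolt,node,plank,oval,ingot,disk,quill,grate]
Tick 9: prefer A, take tile from A; A=[crate] B=[lathe] C=[bolt,node,plank,oval,ingot,disk,quill,grate,tile]

Answer: A tile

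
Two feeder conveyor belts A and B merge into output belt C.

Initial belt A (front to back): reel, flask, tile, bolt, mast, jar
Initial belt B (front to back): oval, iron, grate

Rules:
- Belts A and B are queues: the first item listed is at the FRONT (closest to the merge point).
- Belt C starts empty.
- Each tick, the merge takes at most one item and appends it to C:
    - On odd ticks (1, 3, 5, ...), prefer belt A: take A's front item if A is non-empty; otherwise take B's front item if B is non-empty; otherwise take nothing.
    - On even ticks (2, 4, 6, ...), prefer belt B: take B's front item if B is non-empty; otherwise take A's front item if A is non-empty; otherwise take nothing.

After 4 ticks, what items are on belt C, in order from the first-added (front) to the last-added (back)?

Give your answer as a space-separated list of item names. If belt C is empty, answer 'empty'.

Answer: reel oval flask iron

Derivation:
Tick 1: prefer A, take reel from A; A=[flask,tile,bolt,mast,jar] B=[oval,iron,grate] C=[reel]
Tick 2: prefer B, take oval from B; A=[flask,tile,bolt,mast,jar] B=[iron,grate] C=[reel,oval]
Tick 3: prefer A, take flask from A; A=[tile,bolt,mast,jar] B=[iron,grate] C=[reel,oval,flask]
Tick 4: prefer B, take iron from B; A=[tile,bolt,mast,jar] B=[grate] C=[reel,oval,flask,iron]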